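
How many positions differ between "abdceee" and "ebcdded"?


Comparing "abdceee" and "ebcdded" position by position:
  Position 0: 'a' vs 'e' => DIFFER
  Position 1: 'b' vs 'b' => same
  Position 2: 'd' vs 'c' => DIFFER
  Position 3: 'c' vs 'd' => DIFFER
  Position 4: 'e' vs 'd' => DIFFER
  Position 5: 'e' vs 'e' => same
  Position 6: 'e' vs 'd' => DIFFER
Positions that differ: 5

5


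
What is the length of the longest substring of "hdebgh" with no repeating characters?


Input: "hdebgh"
Sliding window (track last position of each char):
  Position 0 ('h'): window [0,0] length 1 -- new best
  Position 1 ('d'): window [0,1] length 2 -- new best
  Position 2 ('e'): window [0,2] length 3 -- new best
  Position 3 ('b'): window [0,3] length 4 -- new best
  Position 4 ('g'): window [0,4] length 5 -- new best
  Position 5 ('h'): repeat (last at 0), move window start to 1
  Position 5 ('h'): window [1,5] length 5
Longest substring with no repeats: "hdebg" with length 5

5


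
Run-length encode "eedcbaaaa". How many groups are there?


Input: eedcbaaaa
Scanning for consecutive runs:
  Group 1: 'e' x 2 (positions 0-1)
  Group 2: 'd' x 1 (positions 2-2)
  Group 3: 'c' x 1 (positions 3-3)
  Group 4: 'b' x 1 (positions 4-4)
  Group 5: 'a' x 4 (positions 5-8)
Total groups: 5

5


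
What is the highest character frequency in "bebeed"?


Input: bebeed
Character counts:
  'b': 2
  'd': 1
  'e': 3
Maximum frequency: 3

3


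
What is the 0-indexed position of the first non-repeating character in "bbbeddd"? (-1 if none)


Input: bbbeddd
Character frequencies:
  'b': 3
  'd': 3
  'e': 1
Scanning left to right for freq == 1:
  Position 0 ('b'): freq=3, skip
  Position 1 ('b'): freq=3, skip
  Position 2 ('b'): freq=3, skip
  Position 3 ('e'): unique! => answer = 3

3


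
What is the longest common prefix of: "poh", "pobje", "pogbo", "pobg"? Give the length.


Words: poh, pobje, pogbo, pobg
  Position 0: all 'p' => match
  Position 1: all 'o' => match
  Position 2: ('h', 'b', 'g', 'b') => mismatch, stop
LCP = "po" (length 2)

2


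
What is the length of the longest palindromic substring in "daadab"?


Input: "daadab"
Checking substrings for palindromes:
  [0:4] "daad" (len 4) => palindrome
  [2:5] "ada" (len 3) => palindrome
  [1:3] "aa" (len 2) => palindrome
Longest palindromic substring: "daad" with length 4

4


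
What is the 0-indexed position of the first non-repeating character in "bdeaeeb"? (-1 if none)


Input: bdeaeeb
Character frequencies:
  'a': 1
  'b': 2
  'd': 1
  'e': 3
Scanning left to right for freq == 1:
  Position 0 ('b'): freq=2, skip
  Position 1 ('d'): unique! => answer = 1

1


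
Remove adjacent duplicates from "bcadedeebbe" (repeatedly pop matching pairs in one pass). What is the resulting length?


Input: bcadedeebbe
Stack-based adjacent duplicate removal:
  Read 'b': push. Stack: b
  Read 'c': push. Stack: bc
  Read 'a': push. Stack: bca
  Read 'd': push. Stack: bcad
  Read 'e': push. Stack: bcade
  Read 'd': push. Stack: bcaded
  Read 'e': push. Stack: bcadede
  Read 'e': matches stack top 'e' => pop. Stack: bcaded
  Read 'b': push. Stack: bcadedb
  Read 'b': matches stack top 'b' => pop. Stack: bcaded
  Read 'e': push. Stack: bcadede
Final stack: "bcadede" (length 7)

7


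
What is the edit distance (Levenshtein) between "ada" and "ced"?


Computing edit distance: "ada" -> "ced"
DP table:
           c    e    d
      0    1    2    3
  a   1    1    2    3
  d   2    2    2    2
  a   3    3    3    3
Edit distance = dp[3][3] = 3

3


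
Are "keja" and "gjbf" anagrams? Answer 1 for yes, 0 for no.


Strings: "keja", "gjbf"
Sorted first:  aejk
Sorted second: bfgj
Differ at position 0: 'a' vs 'b' => not anagrams

0


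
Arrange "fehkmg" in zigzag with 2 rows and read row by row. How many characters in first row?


Zigzag "fehkmg" into 2 rows:
Placing characters:
  'f' => row 0
  'e' => row 1
  'h' => row 0
  'k' => row 1
  'm' => row 0
  'g' => row 1
Rows:
  Row 0: "fhm"
  Row 1: "ekg"
First row length: 3

3


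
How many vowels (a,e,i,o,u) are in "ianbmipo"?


Input: ianbmipo
Checking each character:
  'i' at position 0: vowel (running total: 1)
  'a' at position 1: vowel (running total: 2)
  'n' at position 2: consonant
  'b' at position 3: consonant
  'm' at position 4: consonant
  'i' at position 5: vowel (running total: 3)
  'p' at position 6: consonant
  'o' at position 7: vowel (running total: 4)
Total vowels: 4

4


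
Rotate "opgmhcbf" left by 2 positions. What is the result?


Input: "opgmhcbf", rotate left by 2
First 2 characters: "op"
Remaining characters: "gmhcbf"
Concatenate remaining + first: "gmhcbf" + "op" = "gmhcbfop"

gmhcbfop


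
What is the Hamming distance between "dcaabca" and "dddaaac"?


Comparing "dcaabca" and "dddaaac" position by position:
  Position 0: 'd' vs 'd' => same
  Position 1: 'c' vs 'd' => differ
  Position 2: 'a' vs 'd' => differ
  Position 3: 'a' vs 'a' => same
  Position 4: 'b' vs 'a' => differ
  Position 5: 'c' vs 'a' => differ
  Position 6: 'a' vs 'c' => differ
Total differences (Hamming distance): 5

5


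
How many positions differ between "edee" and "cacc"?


Comparing "edee" and "cacc" position by position:
  Position 0: 'e' vs 'c' => DIFFER
  Position 1: 'd' vs 'a' => DIFFER
  Position 2: 'e' vs 'c' => DIFFER
  Position 3: 'e' vs 'c' => DIFFER
Positions that differ: 4

4


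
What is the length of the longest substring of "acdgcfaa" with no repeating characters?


Input: "acdgcfaa"
Sliding window (track last position of each char):
  Position 0 ('a'): window [0,0] length 1 -- new best
  Position 1 ('c'): window [0,1] length 2 -- new best
  Position 2 ('d'): window [0,2] length 3 -- new best
  Position 3 ('g'): window [0,3] length 4 -- new best
  Position 4 ('c'): repeat (last at 1), move window start to 2
  Position 4 ('c'): window [2,4] length 3
  Position 5 ('f'): window [2,5] length 4
  Position 6 ('a'): window [2,6] length 5 -- new best
  Position 7 ('a'): repeat (last at 6), move window start to 7
  Position 7 ('a'): window [7,7] length 1
Longest substring with no repeats: "dgcfa" with length 5

5


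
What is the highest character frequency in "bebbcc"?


Input: bebbcc
Character counts:
  'b': 3
  'c': 2
  'e': 1
Maximum frequency: 3

3


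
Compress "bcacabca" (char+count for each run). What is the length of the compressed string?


Input: bcacabca
Runs:
  'b' x 1 => "b1"
  'c' x 1 => "c1"
  'a' x 1 => "a1"
  'c' x 1 => "c1"
  'a' x 1 => "a1"
  'b' x 1 => "b1"
  'c' x 1 => "c1"
  'a' x 1 => "a1"
Compressed: "b1c1a1c1a1b1c1a1"
Compressed length: 16

16


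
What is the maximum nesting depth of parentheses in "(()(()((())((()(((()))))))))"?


Input: "(()(()((())((()(((()))))))))"
Tracking depth:
  Position 0 '(': depth becomes 1
  Position 1 '(': depth becomes 2
  Position 2 ')': depth becomes 1
  Position 3 '(': depth becomes 2
  Position 4 '(': depth becomes 3
  Position 5 ')': depth becomes 2
  Position 6 '(': depth becomes 3
  Position 7 '(': depth becomes 4
  Position 8 '(': depth becomes 5
  Position 9 ')': depth becomes 4
  Position 10 ')': depth becomes 3
  Position 11 '(': depth becomes 4
  Position 12 '(': depth becomes 5
  Position 13 '(': depth becomes 6
  Position 14 ')': depth becomes 5
  Position 15 '(': depth becomes 6
  Position 16 '(': depth becomes 7
  Position 17 '(': depth becomes 8
  Position 18 '(': depth becomes 9
  Position 19 ')': depth becomes 8
  Position 20 ')': depth becomes 7
  Position 21 ')': depth becomes 6
  Position 22 ')': depth becomes 5
  Position 23 ')': depth becomes 4
  Position 24 ')': depth becomes 3
  Position 25 ')': depth becomes 2
  Position 26 ')': depth becomes 1
  Position 27 ')': depth becomes 0
Maximum depth reached: 9

9


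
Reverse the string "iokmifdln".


Input: iokmifdln
Reading characters right to left:
  Position 8: 'n'
  Position 7: 'l'
  Position 6: 'd'
  Position 5: 'f'
  Position 4: 'i'
  Position 3: 'm'
  Position 2: 'k'
  Position 1: 'o'
  Position 0: 'i'
Reversed: nldfimkoi

nldfimkoi


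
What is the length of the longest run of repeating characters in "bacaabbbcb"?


Input: "bacaabbbcb"
Scanning for longest run:
  Position 1 ('a'): new char, reset run to 1
  Position 2 ('c'): new char, reset run to 1
  Position 3 ('a'): new char, reset run to 1
  Position 4 ('a'): continues run of 'a', length=2
  Position 5 ('b'): new char, reset run to 1
  Position 6 ('b'): continues run of 'b', length=2
  Position 7 ('b'): continues run of 'b', length=3
  Position 8 ('c'): new char, reset run to 1
  Position 9 ('b'): new char, reset run to 1
Longest run: 'b' with length 3

3


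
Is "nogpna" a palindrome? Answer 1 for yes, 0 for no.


Input: nogpna
Reversed: anpgon
  Compare pos 0 ('n') with pos 5 ('a'): MISMATCH
  Compare pos 1 ('o') with pos 4 ('n'): MISMATCH
  Compare pos 2 ('g') with pos 3 ('p'): MISMATCH
Result: not a palindrome

0


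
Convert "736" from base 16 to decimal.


Input: "736" in base 16
Positional expansion:
  Digit '7' (value 7) x 16^2 = 1792
  Digit '3' (value 3) x 16^1 = 48
  Digit '6' (value 6) x 16^0 = 6
Sum = 1846

1846


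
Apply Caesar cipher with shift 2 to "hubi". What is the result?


Caesar cipher: shift "hubi" by 2
  'h' (pos 7) + 2 = pos 9 = 'j'
  'u' (pos 20) + 2 = pos 22 = 'w'
  'b' (pos 1) + 2 = pos 3 = 'd'
  'i' (pos 8) + 2 = pos 10 = 'k'
Result: jwdk

jwdk


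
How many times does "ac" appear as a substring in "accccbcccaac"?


Searching for "ac" in "accccbcccaac"
Scanning each position:
  Position 0: "ac" => MATCH
  Position 1: "cc" => no
  Position 2: "cc" => no
  Position 3: "cc" => no
  Position 4: "cb" => no
  Position 5: "bc" => no
  Position 6: "cc" => no
  Position 7: "cc" => no
  Position 8: "ca" => no
  Position 9: "aa" => no
  Position 10: "ac" => MATCH
Total occurrences: 2

2


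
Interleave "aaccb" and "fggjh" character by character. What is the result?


Interleaving "aaccb" and "fggjh":
  Position 0: 'a' from first, 'f' from second => "af"
  Position 1: 'a' from first, 'g' from second => "ag"
  Position 2: 'c' from first, 'g' from second => "cg"
  Position 3: 'c' from first, 'j' from second => "cj"
  Position 4: 'b' from first, 'h' from second => "bh"
Result: afagcgcjbh

afagcgcjbh


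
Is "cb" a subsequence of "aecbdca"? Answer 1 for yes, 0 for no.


Check if "cb" is a subsequence of "aecbdca"
Greedy scan:
  Position 0 ('a'): no match needed
  Position 1 ('e'): no match needed
  Position 2 ('c'): matches sub[0] = 'c'
  Position 3 ('b'): matches sub[1] = 'b'
  Position 4 ('d'): no match needed
  Position 5 ('c'): no match needed
  Position 6 ('a'): no match needed
All 2 characters matched => is a subsequence

1


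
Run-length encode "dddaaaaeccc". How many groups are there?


Input: dddaaaaeccc
Scanning for consecutive runs:
  Group 1: 'd' x 3 (positions 0-2)
  Group 2: 'a' x 4 (positions 3-6)
  Group 3: 'e' x 1 (positions 7-7)
  Group 4: 'c' x 3 (positions 8-10)
Total groups: 4

4


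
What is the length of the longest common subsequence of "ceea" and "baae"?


LCS of "ceea" and "baae"
DP table:
           b    a    a    e
      0    0    0    0    0
  c   0    0    0    0    0
  e   0    0    0    0    1
  e   0    0    0    0    1
  a   0    0    1    1    1
LCS length = dp[4][4] = 1

1


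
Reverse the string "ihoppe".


Input: ihoppe
Reading characters right to left:
  Position 5: 'e'
  Position 4: 'p'
  Position 3: 'p'
  Position 2: 'o'
  Position 1: 'h'
  Position 0: 'i'
Reversed: eppohi

eppohi


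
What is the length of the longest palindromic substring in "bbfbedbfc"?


Input: "bbfbedbfc"
Checking substrings for palindromes:
  [1:4] "bfb" (len 3) => palindrome
  [0:2] "bb" (len 2) => palindrome
Longest palindromic substring: "bfb" with length 3

3


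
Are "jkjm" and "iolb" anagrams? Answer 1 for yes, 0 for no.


Strings: "jkjm", "iolb"
Sorted first:  jjkm
Sorted second: bilo
Differ at position 0: 'j' vs 'b' => not anagrams

0


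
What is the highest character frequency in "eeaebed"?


Input: eeaebed
Character counts:
  'a': 1
  'b': 1
  'd': 1
  'e': 4
Maximum frequency: 4

4


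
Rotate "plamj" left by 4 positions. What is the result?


Input: "plamj", rotate left by 4
First 4 characters: "plam"
Remaining characters: "j"
Concatenate remaining + first: "j" + "plam" = "jplam"

jplam


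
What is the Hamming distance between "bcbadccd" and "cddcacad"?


Comparing "bcbadccd" and "cddcacad" position by position:
  Position 0: 'b' vs 'c' => differ
  Position 1: 'c' vs 'd' => differ
  Position 2: 'b' vs 'd' => differ
  Position 3: 'a' vs 'c' => differ
  Position 4: 'd' vs 'a' => differ
  Position 5: 'c' vs 'c' => same
  Position 6: 'c' vs 'a' => differ
  Position 7: 'd' vs 'd' => same
Total differences (Hamming distance): 6

6


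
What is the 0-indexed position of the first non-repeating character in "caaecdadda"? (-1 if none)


Input: caaecdadda
Character frequencies:
  'a': 4
  'c': 2
  'd': 3
  'e': 1
Scanning left to right for freq == 1:
  Position 0 ('c'): freq=2, skip
  Position 1 ('a'): freq=4, skip
  Position 2 ('a'): freq=4, skip
  Position 3 ('e'): unique! => answer = 3

3


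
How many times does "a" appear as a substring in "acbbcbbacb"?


Searching for "a" in "acbbcbbacb"
Scanning each position:
  Position 0: "a" => MATCH
  Position 1: "c" => no
  Position 2: "b" => no
  Position 3: "b" => no
  Position 4: "c" => no
  Position 5: "b" => no
  Position 6: "b" => no
  Position 7: "a" => MATCH
  Position 8: "c" => no
  Position 9: "b" => no
Total occurrences: 2

2


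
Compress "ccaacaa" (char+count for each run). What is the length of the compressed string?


Input: ccaacaa
Runs:
  'c' x 2 => "c2"
  'a' x 2 => "a2"
  'c' x 1 => "c1"
  'a' x 2 => "a2"
Compressed: "c2a2c1a2"
Compressed length: 8

8


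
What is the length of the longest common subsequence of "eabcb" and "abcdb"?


LCS of "eabcb" and "abcdb"
DP table:
           a    b    c    d    b
      0    0    0    0    0    0
  e   0    0    0    0    0    0
  a   0    1    1    1    1    1
  b   0    1    2    2    2    2
  c   0    1    2    3    3    3
  b   0    1    2    3    3    4
LCS length = dp[5][5] = 4

4


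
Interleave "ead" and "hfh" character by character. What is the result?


Interleaving "ead" and "hfh":
  Position 0: 'e' from first, 'h' from second => "eh"
  Position 1: 'a' from first, 'f' from second => "af"
  Position 2: 'd' from first, 'h' from second => "dh"
Result: ehafdh

ehafdh


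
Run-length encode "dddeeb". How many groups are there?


Input: dddeeb
Scanning for consecutive runs:
  Group 1: 'd' x 3 (positions 0-2)
  Group 2: 'e' x 2 (positions 3-4)
  Group 3: 'b' x 1 (positions 5-5)
Total groups: 3

3


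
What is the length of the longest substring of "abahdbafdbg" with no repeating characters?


Input: "abahdbafdbg"
Sliding window (track last position of each char):
  Position 0 ('a'): window [0,0] length 1 -- new best
  Position 1 ('b'): window [0,1] length 2 -- new best
  Position 2 ('a'): repeat (last at 0), move window start to 1
  Position 2 ('a'): window [1,2] length 2
  Position 3 ('h'): window [1,3] length 3 -- new best
  Position 4 ('d'): window [1,4] length 4 -- new best
  Position 5 ('b'): repeat (last at 1), move window start to 2
  Position 5 ('b'): window [2,5] length 4
  Position 6 ('a'): repeat (last at 2), move window start to 3
  Position 6 ('a'): window [3,6] length 4
  Position 7 ('f'): window [3,7] length 5 -- new best
  Position 8 ('d'): repeat (last at 4), move window start to 5
  Position 8 ('d'): window [5,8] length 4
  Position 9 ('b'): repeat (last at 5), move window start to 6
  Position 9 ('b'): window [6,9] length 4
  Position 10 ('g'): window [6,10] length 5
Longest substring with no repeats: "hdbaf" with length 5

5


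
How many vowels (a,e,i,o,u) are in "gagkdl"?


Input: gagkdl
Checking each character:
  'g' at position 0: consonant
  'a' at position 1: vowel (running total: 1)
  'g' at position 2: consonant
  'k' at position 3: consonant
  'd' at position 4: consonant
  'l' at position 5: consonant
Total vowels: 1

1


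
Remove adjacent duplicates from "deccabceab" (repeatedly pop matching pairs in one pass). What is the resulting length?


Input: deccabceab
Stack-based adjacent duplicate removal:
  Read 'd': push. Stack: d
  Read 'e': push. Stack: de
  Read 'c': push. Stack: dec
  Read 'c': matches stack top 'c' => pop. Stack: de
  Read 'a': push. Stack: dea
  Read 'b': push. Stack: deab
  Read 'c': push. Stack: deabc
  Read 'e': push. Stack: deabce
  Read 'a': push. Stack: deabcea
  Read 'b': push. Stack: deabceab
Final stack: "deabceab" (length 8)

8


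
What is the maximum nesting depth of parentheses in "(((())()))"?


Input: "(((())()))"
Tracking depth:
  Position 0 '(': depth becomes 1
  Position 1 '(': depth becomes 2
  Position 2 '(': depth becomes 3
  Position 3 '(': depth becomes 4
  Position 4 ')': depth becomes 3
  Position 5 ')': depth becomes 2
  Position 6 '(': depth becomes 3
  Position 7 ')': depth becomes 2
  Position 8 ')': depth becomes 1
  Position 9 ')': depth becomes 0
Maximum depth reached: 4

4


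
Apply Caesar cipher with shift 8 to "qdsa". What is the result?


Caesar cipher: shift "qdsa" by 8
  'q' (pos 16) + 8 = pos 24 = 'y'
  'd' (pos 3) + 8 = pos 11 = 'l'
  's' (pos 18) + 8 = pos 0 = 'a'
  'a' (pos 0) + 8 = pos 8 = 'i'
Result: ylai

ylai


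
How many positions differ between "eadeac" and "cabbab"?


Comparing "eadeac" and "cabbab" position by position:
  Position 0: 'e' vs 'c' => DIFFER
  Position 1: 'a' vs 'a' => same
  Position 2: 'd' vs 'b' => DIFFER
  Position 3: 'e' vs 'b' => DIFFER
  Position 4: 'a' vs 'a' => same
  Position 5: 'c' vs 'b' => DIFFER
Positions that differ: 4

4


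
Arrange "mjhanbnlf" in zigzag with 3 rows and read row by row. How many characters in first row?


Zigzag "mjhanbnlf" into 3 rows:
Placing characters:
  'm' => row 0
  'j' => row 1
  'h' => row 2
  'a' => row 1
  'n' => row 0
  'b' => row 1
  'n' => row 2
  'l' => row 1
  'f' => row 0
Rows:
  Row 0: "mnf"
  Row 1: "jabl"
  Row 2: "hn"
First row length: 3

3


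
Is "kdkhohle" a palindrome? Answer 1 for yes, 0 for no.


Input: kdkhohle
Reversed: elhohkdk
  Compare pos 0 ('k') with pos 7 ('e'): MISMATCH
  Compare pos 1 ('d') with pos 6 ('l'): MISMATCH
  Compare pos 2 ('k') with pos 5 ('h'): MISMATCH
  Compare pos 3 ('h') with pos 4 ('o'): MISMATCH
Result: not a palindrome

0


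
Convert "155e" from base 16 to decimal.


Input: "155e" in base 16
Positional expansion:
  Digit '1' (value 1) x 16^3 = 4096
  Digit '5' (value 5) x 16^2 = 1280
  Digit '5' (value 5) x 16^1 = 80
  Digit 'e' (value 14) x 16^0 = 14
Sum = 5470

5470


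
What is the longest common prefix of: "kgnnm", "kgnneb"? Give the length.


Words: kgnnm, kgnneb
  Position 0: all 'k' => match
  Position 1: all 'g' => match
  Position 2: all 'n' => match
  Position 3: all 'n' => match
  Position 4: ('m', 'e') => mismatch, stop
LCP = "kgnn" (length 4)

4


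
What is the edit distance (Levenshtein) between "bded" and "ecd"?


Computing edit distance: "bded" -> "ecd"
DP table:
           e    c    d
      0    1    2    3
  b   1    1    2    3
  d   2    2    2    2
  e   3    2    3    3
  d   4    3    3    3
Edit distance = dp[4][3] = 3

3


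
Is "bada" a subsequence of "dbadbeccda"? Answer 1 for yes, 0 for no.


Check if "bada" is a subsequence of "dbadbeccda"
Greedy scan:
  Position 0 ('d'): no match needed
  Position 1 ('b'): matches sub[0] = 'b'
  Position 2 ('a'): matches sub[1] = 'a'
  Position 3 ('d'): matches sub[2] = 'd'
  Position 4 ('b'): no match needed
  Position 5 ('e'): no match needed
  Position 6 ('c'): no match needed
  Position 7 ('c'): no match needed
  Position 8 ('d'): no match needed
  Position 9 ('a'): matches sub[3] = 'a'
All 4 characters matched => is a subsequence

1


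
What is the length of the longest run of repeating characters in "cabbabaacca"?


Input: "cabbabaacca"
Scanning for longest run:
  Position 1 ('a'): new char, reset run to 1
  Position 2 ('b'): new char, reset run to 1
  Position 3 ('b'): continues run of 'b', length=2
  Position 4 ('a'): new char, reset run to 1
  Position 5 ('b'): new char, reset run to 1
  Position 6 ('a'): new char, reset run to 1
  Position 7 ('a'): continues run of 'a', length=2
  Position 8 ('c'): new char, reset run to 1
  Position 9 ('c'): continues run of 'c', length=2
  Position 10 ('a'): new char, reset run to 1
Longest run: 'b' with length 2

2


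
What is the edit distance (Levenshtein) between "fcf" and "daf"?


Computing edit distance: "fcf" -> "daf"
DP table:
           d    a    f
      0    1    2    3
  f   1    1    2    2
  c   2    2    2    3
  f   3    3    3    2
Edit distance = dp[3][3] = 2

2


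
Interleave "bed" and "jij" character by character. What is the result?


Interleaving "bed" and "jij":
  Position 0: 'b' from first, 'j' from second => "bj"
  Position 1: 'e' from first, 'i' from second => "ei"
  Position 2: 'd' from first, 'j' from second => "dj"
Result: bjeidj

bjeidj


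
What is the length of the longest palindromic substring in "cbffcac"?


Input: "cbffcac"
Checking substrings for palindromes:
  [4:7] "cac" (len 3) => palindrome
  [2:4] "ff" (len 2) => palindrome
Longest palindromic substring: "cac" with length 3

3


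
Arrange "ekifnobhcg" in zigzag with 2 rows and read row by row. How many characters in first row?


Zigzag "ekifnobhcg" into 2 rows:
Placing characters:
  'e' => row 0
  'k' => row 1
  'i' => row 0
  'f' => row 1
  'n' => row 0
  'o' => row 1
  'b' => row 0
  'h' => row 1
  'c' => row 0
  'g' => row 1
Rows:
  Row 0: "einbc"
  Row 1: "kfohg"
First row length: 5

5


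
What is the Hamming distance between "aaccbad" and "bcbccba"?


Comparing "aaccbad" and "bcbccba" position by position:
  Position 0: 'a' vs 'b' => differ
  Position 1: 'a' vs 'c' => differ
  Position 2: 'c' vs 'b' => differ
  Position 3: 'c' vs 'c' => same
  Position 4: 'b' vs 'c' => differ
  Position 5: 'a' vs 'b' => differ
  Position 6: 'd' vs 'a' => differ
Total differences (Hamming distance): 6

6


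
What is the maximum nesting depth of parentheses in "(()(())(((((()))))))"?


Input: "(()(())(((((()))))))"
Tracking depth:
  Position 0 '(': depth becomes 1
  Position 1 '(': depth becomes 2
  Position 2 ')': depth becomes 1
  Position 3 '(': depth becomes 2
  Position 4 '(': depth becomes 3
  Position 5 ')': depth becomes 2
  Position 6 ')': depth becomes 1
  Position 7 '(': depth becomes 2
  Position 8 '(': depth becomes 3
  Position 9 '(': depth becomes 4
  Position 10 '(': depth becomes 5
  Position 11 '(': depth becomes 6
  Position 12 '(': depth becomes 7
  Position 13 ')': depth becomes 6
  Position 14 ')': depth becomes 5
  Position 15 ')': depth becomes 4
  Position 16 ')': depth becomes 3
  Position 17 ')': depth becomes 2
  Position 18 ')': depth becomes 1
  Position 19 ')': depth becomes 0
Maximum depth reached: 7

7


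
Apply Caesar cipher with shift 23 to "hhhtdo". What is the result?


Caesar cipher: shift "hhhtdo" by 23
  'h' (pos 7) + 23 = pos 4 = 'e'
  'h' (pos 7) + 23 = pos 4 = 'e'
  'h' (pos 7) + 23 = pos 4 = 'e'
  't' (pos 19) + 23 = pos 16 = 'q'
  'd' (pos 3) + 23 = pos 0 = 'a'
  'o' (pos 14) + 23 = pos 11 = 'l'
Result: eeeqal

eeeqal


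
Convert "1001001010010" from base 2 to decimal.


Input: "1001001010010" in base 2
Positional expansion:
  Digit '1' (value 1) x 2^12 = 4096
  Digit '0' (value 0) x 2^11 = 0
  Digit '0' (value 0) x 2^10 = 0
  Digit '1' (value 1) x 2^9 = 512
  Digit '0' (value 0) x 2^8 = 0
  Digit '0' (value 0) x 2^7 = 0
  Digit '1' (value 1) x 2^6 = 64
  Digit '0' (value 0) x 2^5 = 0
  Digit '1' (value 1) x 2^4 = 16
  Digit '0' (value 0) x 2^3 = 0
  Digit '0' (value 0) x 2^2 = 0
  Digit '1' (value 1) x 2^1 = 2
  Digit '0' (value 0) x 2^0 = 0
Sum = 4690

4690


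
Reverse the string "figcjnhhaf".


Input: figcjnhhaf
Reading characters right to left:
  Position 9: 'f'
  Position 8: 'a'
  Position 7: 'h'
  Position 6: 'h'
  Position 5: 'n'
  Position 4: 'j'
  Position 3: 'c'
  Position 2: 'g'
  Position 1: 'i'
  Position 0: 'f'
Reversed: fahhnjcgif

fahhnjcgif


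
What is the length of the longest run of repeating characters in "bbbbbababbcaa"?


Input: "bbbbbababbcaa"
Scanning for longest run:
  Position 1 ('b'): continues run of 'b', length=2
  Position 2 ('b'): continues run of 'b', length=3
  Position 3 ('b'): continues run of 'b', length=4
  Position 4 ('b'): continues run of 'b', length=5
  Position 5 ('a'): new char, reset run to 1
  Position 6 ('b'): new char, reset run to 1
  Position 7 ('a'): new char, reset run to 1
  Position 8 ('b'): new char, reset run to 1
  Position 9 ('b'): continues run of 'b', length=2
  Position 10 ('c'): new char, reset run to 1
  Position 11 ('a'): new char, reset run to 1
  Position 12 ('a'): continues run of 'a', length=2
Longest run: 'b' with length 5

5


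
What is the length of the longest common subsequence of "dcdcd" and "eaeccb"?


LCS of "dcdcd" and "eaeccb"
DP table:
           e    a    e    c    c    b
      0    0    0    0    0    0    0
  d   0    0    0    0    0    0    0
  c   0    0    0    0    1    1    1
  d   0    0    0    0    1    1    1
  c   0    0    0    0    1    2    2
  d   0    0    0    0    1    2    2
LCS length = dp[5][6] = 2

2


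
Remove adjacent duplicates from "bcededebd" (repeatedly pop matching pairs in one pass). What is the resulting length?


Input: bcededebd
Stack-based adjacent duplicate removal:
  Read 'b': push. Stack: b
  Read 'c': push. Stack: bc
  Read 'e': push. Stack: bce
  Read 'd': push. Stack: bced
  Read 'e': push. Stack: bcede
  Read 'd': push. Stack: bceded
  Read 'e': push. Stack: bcedede
  Read 'b': push. Stack: bcededeb
  Read 'd': push. Stack: bcededebd
Final stack: "bcededebd" (length 9)

9


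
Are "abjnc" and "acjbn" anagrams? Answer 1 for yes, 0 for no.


Strings: "abjnc", "acjbn"
Sorted first:  abcjn
Sorted second: abcjn
Sorted forms match => anagrams

1


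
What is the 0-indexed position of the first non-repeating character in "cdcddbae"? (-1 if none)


Input: cdcddbae
Character frequencies:
  'a': 1
  'b': 1
  'c': 2
  'd': 3
  'e': 1
Scanning left to right for freq == 1:
  Position 0 ('c'): freq=2, skip
  Position 1 ('d'): freq=3, skip
  Position 2 ('c'): freq=2, skip
  Position 3 ('d'): freq=3, skip
  Position 4 ('d'): freq=3, skip
  Position 5 ('b'): unique! => answer = 5

5


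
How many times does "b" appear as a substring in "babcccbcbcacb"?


Searching for "b" in "babcccbcbcacb"
Scanning each position:
  Position 0: "b" => MATCH
  Position 1: "a" => no
  Position 2: "b" => MATCH
  Position 3: "c" => no
  Position 4: "c" => no
  Position 5: "c" => no
  Position 6: "b" => MATCH
  Position 7: "c" => no
  Position 8: "b" => MATCH
  Position 9: "c" => no
  Position 10: "a" => no
  Position 11: "c" => no
  Position 12: "b" => MATCH
Total occurrences: 5

5


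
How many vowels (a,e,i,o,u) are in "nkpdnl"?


Input: nkpdnl
Checking each character:
  'n' at position 0: consonant
  'k' at position 1: consonant
  'p' at position 2: consonant
  'd' at position 3: consonant
  'n' at position 4: consonant
  'l' at position 5: consonant
Total vowels: 0

0


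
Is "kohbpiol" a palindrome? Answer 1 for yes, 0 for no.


Input: kohbpiol
Reversed: loipbhok
  Compare pos 0 ('k') with pos 7 ('l'): MISMATCH
  Compare pos 1 ('o') with pos 6 ('o'): match
  Compare pos 2 ('h') with pos 5 ('i'): MISMATCH
  Compare pos 3 ('b') with pos 4 ('p'): MISMATCH
Result: not a palindrome

0


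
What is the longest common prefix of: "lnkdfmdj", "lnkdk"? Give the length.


Words: lnkdfmdj, lnkdk
  Position 0: all 'l' => match
  Position 1: all 'n' => match
  Position 2: all 'k' => match
  Position 3: all 'd' => match
  Position 4: ('f', 'k') => mismatch, stop
LCP = "lnkd" (length 4)

4


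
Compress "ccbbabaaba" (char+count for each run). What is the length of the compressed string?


Input: ccbbabaaba
Runs:
  'c' x 2 => "c2"
  'b' x 2 => "b2"
  'a' x 1 => "a1"
  'b' x 1 => "b1"
  'a' x 2 => "a2"
  'b' x 1 => "b1"
  'a' x 1 => "a1"
Compressed: "c2b2a1b1a2b1a1"
Compressed length: 14

14


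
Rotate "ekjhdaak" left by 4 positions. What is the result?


Input: "ekjhdaak", rotate left by 4
First 4 characters: "ekjh"
Remaining characters: "daak"
Concatenate remaining + first: "daak" + "ekjh" = "daakekjh"

daakekjh


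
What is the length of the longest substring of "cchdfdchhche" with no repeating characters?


Input: "cchdfdchhche"
Sliding window (track last position of each char):
  Position 0 ('c'): window [0,0] length 1 -- new best
  Position 1 ('c'): repeat (last at 0), move window start to 1
  Position 1 ('c'): window [1,1] length 1
  Position 2 ('h'): window [1,2] length 2 -- new best
  Position 3 ('d'): window [1,3] length 3 -- new best
  Position 4 ('f'): window [1,4] length 4 -- new best
  Position 5 ('d'): repeat (last at 3), move window start to 4
  Position 5 ('d'): window [4,5] length 2
  Position 6 ('c'): window [4,6] length 3
  Position 7 ('h'): window [4,7] length 4
  Position 8 ('h'): repeat (last at 7), move window start to 8
  Position 8 ('h'): window [8,8] length 1
  Position 9 ('c'): window [8,9] length 2
  Position 10 ('h'): repeat (last at 8), move window start to 9
  Position 10 ('h'): window [9,10] length 2
  Position 11 ('e'): window [9,11] length 3
Longest substring with no repeats: "chdf" with length 4

4


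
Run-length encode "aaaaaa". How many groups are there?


Input: aaaaaa
Scanning for consecutive runs:
  Group 1: 'a' x 6 (positions 0-5)
Total groups: 1

1


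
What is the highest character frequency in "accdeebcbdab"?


Input: accdeebcbdab
Character counts:
  'a': 2
  'b': 3
  'c': 3
  'd': 2
  'e': 2
Maximum frequency: 3

3


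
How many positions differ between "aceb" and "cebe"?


Comparing "aceb" and "cebe" position by position:
  Position 0: 'a' vs 'c' => DIFFER
  Position 1: 'c' vs 'e' => DIFFER
  Position 2: 'e' vs 'b' => DIFFER
  Position 3: 'b' vs 'e' => DIFFER
Positions that differ: 4

4


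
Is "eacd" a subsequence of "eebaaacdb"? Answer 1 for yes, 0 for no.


Check if "eacd" is a subsequence of "eebaaacdb"
Greedy scan:
  Position 0 ('e'): matches sub[0] = 'e'
  Position 1 ('e'): no match needed
  Position 2 ('b'): no match needed
  Position 3 ('a'): matches sub[1] = 'a'
  Position 4 ('a'): no match needed
  Position 5 ('a'): no match needed
  Position 6 ('c'): matches sub[2] = 'c'
  Position 7 ('d'): matches sub[3] = 'd'
  Position 8 ('b'): no match needed
All 4 characters matched => is a subsequence

1


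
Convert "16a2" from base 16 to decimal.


Input: "16a2" in base 16
Positional expansion:
  Digit '1' (value 1) x 16^3 = 4096
  Digit '6' (value 6) x 16^2 = 1536
  Digit 'a' (value 10) x 16^1 = 160
  Digit '2' (value 2) x 16^0 = 2
Sum = 5794

5794


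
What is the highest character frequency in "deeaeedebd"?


Input: deeaeedebd
Character counts:
  'a': 1
  'b': 1
  'd': 3
  'e': 5
Maximum frequency: 5

5


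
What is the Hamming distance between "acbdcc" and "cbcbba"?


Comparing "acbdcc" and "cbcbba" position by position:
  Position 0: 'a' vs 'c' => differ
  Position 1: 'c' vs 'b' => differ
  Position 2: 'b' vs 'c' => differ
  Position 3: 'd' vs 'b' => differ
  Position 4: 'c' vs 'b' => differ
  Position 5: 'c' vs 'a' => differ
Total differences (Hamming distance): 6

6


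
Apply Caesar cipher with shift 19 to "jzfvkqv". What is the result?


Caesar cipher: shift "jzfvkqv" by 19
  'j' (pos 9) + 19 = pos 2 = 'c'
  'z' (pos 25) + 19 = pos 18 = 's'
  'f' (pos 5) + 19 = pos 24 = 'y'
  'v' (pos 21) + 19 = pos 14 = 'o'
  'k' (pos 10) + 19 = pos 3 = 'd'
  'q' (pos 16) + 19 = pos 9 = 'j'
  'v' (pos 21) + 19 = pos 14 = 'o'
Result: csyodjo

csyodjo


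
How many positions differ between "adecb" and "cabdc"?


Comparing "adecb" and "cabdc" position by position:
  Position 0: 'a' vs 'c' => DIFFER
  Position 1: 'd' vs 'a' => DIFFER
  Position 2: 'e' vs 'b' => DIFFER
  Position 3: 'c' vs 'd' => DIFFER
  Position 4: 'b' vs 'c' => DIFFER
Positions that differ: 5

5


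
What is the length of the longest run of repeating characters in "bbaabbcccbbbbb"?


Input: "bbaabbcccbbbbb"
Scanning for longest run:
  Position 1 ('b'): continues run of 'b', length=2
  Position 2 ('a'): new char, reset run to 1
  Position 3 ('a'): continues run of 'a', length=2
  Position 4 ('b'): new char, reset run to 1
  Position 5 ('b'): continues run of 'b', length=2
  Position 6 ('c'): new char, reset run to 1
  Position 7 ('c'): continues run of 'c', length=2
  Position 8 ('c'): continues run of 'c', length=3
  Position 9 ('b'): new char, reset run to 1
  Position 10 ('b'): continues run of 'b', length=2
  Position 11 ('b'): continues run of 'b', length=3
  Position 12 ('b'): continues run of 'b', length=4
  Position 13 ('b'): continues run of 'b', length=5
Longest run: 'b' with length 5

5


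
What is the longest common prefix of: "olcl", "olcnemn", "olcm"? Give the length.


Words: olcl, olcnemn, olcm
  Position 0: all 'o' => match
  Position 1: all 'l' => match
  Position 2: all 'c' => match
  Position 3: ('l', 'n', 'm') => mismatch, stop
LCP = "olc" (length 3)

3


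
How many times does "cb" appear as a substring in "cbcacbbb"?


Searching for "cb" in "cbcacbbb"
Scanning each position:
  Position 0: "cb" => MATCH
  Position 1: "bc" => no
  Position 2: "ca" => no
  Position 3: "ac" => no
  Position 4: "cb" => MATCH
  Position 5: "bb" => no
  Position 6: "bb" => no
Total occurrences: 2

2


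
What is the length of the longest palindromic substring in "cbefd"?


Input: "cbefd"
Checking substrings for palindromes:
  No multi-char palindromic substrings found
Longest palindromic substring: "c" with length 1

1


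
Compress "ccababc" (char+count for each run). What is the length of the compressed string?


Input: ccababc
Runs:
  'c' x 2 => "c2"
  'a' x 1 => "a1"
  'b' x 1 => "b1"
  'a' x 1 => "a1"
  'b' x 1 => "b1"
  'c' x 1 => "c1"
Compressed: "c2a1b1a1b1c1"
Compressed length: 12

12


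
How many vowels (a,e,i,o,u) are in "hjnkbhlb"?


Input: hjnkbhlb
Checking each character:
  'h' at position 0: consonant
  'j' at position 1: consonant
  'n' at position 2: consonant
  'k' at position 3: consonant
  'b' at position 4: consonant
  'h' at position 5: consonant
  'l' at position 6: consonant
  'b' at position 7: consonant
Total vowels: 0

0


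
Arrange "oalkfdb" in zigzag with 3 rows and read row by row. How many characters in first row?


Zigzag "oalkfdb" into 3 rows:
Placing characters:
  'o' => row 0
  'a' => row 1
  'l' => row 2
  'k' => row 1
  'f' => row 0
  'd' => row 1
  'b' => row 2
Rows:
  Row 0: "of"
  Row 1: "akd"
  Row 2: "lb"
First row length: 2

2


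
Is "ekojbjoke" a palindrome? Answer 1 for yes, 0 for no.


Input: ekojbjoke
Reversed: ekojbjoke
  Compare pos 0 ('e') with pos 8 ('e'): match
  Compare pos 1 ('k') with pos 7 ('k'): match
  Compare pos 2 ('o') with pos 6 ('o'): match
  Compare pos 3 ('j') with pos 5 ('j'): match
Result: palindrome

1


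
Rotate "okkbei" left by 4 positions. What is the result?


Input: "okkbei", rotate left by 4
First 4 characters: "okkb"
Remaining characters: "ei"
Concatenate remaining + first: "ei" + "okkb" = "eiokkb"

eiokkb


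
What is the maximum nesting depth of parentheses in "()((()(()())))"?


Input: "()((()(()())))"
Tracking depth:
  Position 0 '(': depth becomes 1
  Position 1 ')': depth becomes 0
  Position 2 '(': depth becomes 1
  Position 3 '(': depth becomes 2
  Position 4 '(': depth becomes 3
  Position 5 ')': depth becomes 2
  Position 6 '(': depth becomes 3
  Position 7 '(': depth becomes 4
  Position 8 ')': depth becomes 3
  Position 9 '(': depth becomes 4
  Position 10 ')': depth becomes 3
  Position 11 ')': depth becomes 2
  Position 12 ')': depth becomes 1
  Position 13 ')': depth becomes 0
Maximum depth reached: 4

4


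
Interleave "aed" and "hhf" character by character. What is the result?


Interleaving "aed" and "hhf":
  Position 0: 'a' from first, 'h' from second => "ah"
  Position 1: 'e' from first, 'h' from second => "eh"
  Position 2: 'd' from first, 'f' from second => "df"
Result: ahehdf

ahehdf


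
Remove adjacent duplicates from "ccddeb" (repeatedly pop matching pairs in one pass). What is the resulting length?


Input: ccddeb
Stack-based adjacent duplicate removal:
  Read 'c': push. Stack: c
  Read 'c': matches stack top 'c' => pop. Stack: (empty)
  Read 'd': push. Stack: d
  Read 'd': matches stack top 'd' => pop. Stack: (empty)
  Read 'e': push. Stack: e
  Read 'b': push. Stack: eb
Final stack: "eb" (length 2)

2


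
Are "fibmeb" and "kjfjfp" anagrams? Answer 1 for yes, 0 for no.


Strings: "fibmeb", "kjfjfp"
Sorted first:  bbefim
Sorted second: ffjjkp
Differ at position 0: 'b' vs 'f' => not anagrams

0


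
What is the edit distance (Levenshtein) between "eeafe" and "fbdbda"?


Computing edit distance: "eeafe" -> "fbdbda"
DP table:
           f    b    d    b    d    a
      0    1    2    3    4    5    6
  e   1    1    2    3    4    5    6
  e   2    2    2    3    4    5    6
  a   3    3    3    3    4    5    5
  f   4    3    4    4    4    5    6
  e   5    4    4    5    5    5    6
Edit distance = dp[5][6] = 6

6


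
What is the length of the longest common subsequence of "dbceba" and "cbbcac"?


LCS of "dbceba" and "cbbcac"
DP table:
           c    b    b    c    a    c
      0    0    0    0    0    0    0
  d   0    0    0    0    0    0    0
  b   0    0    1    1    1    1    1
  c   0    1    1    1    2    2    2
  e   0    1    1    1    2    2    2
  b   0    1    2    2    2    2    2
  a   0    1    2    2    2    3    3
LCS length = dp[6][6] = 3

3


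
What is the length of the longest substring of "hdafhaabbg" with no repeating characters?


Input: "hdafhaabbg"
Sliding window (track last position of each char):
  Position 0 ('h'): window [0,0] length 1 -- new best
  Position 1 ('d'): window [0,1] length 2 -- new best
  Position 2 ('a'): window [0,2] length 3 -- new best
  Position 3 ('f'): window [0,3] length 4 -- new best
  Position 4 ('h'): repeat (last at 0), move window start to 1
  Position 4 ('h'): window [1,4] length 4
  Position 5 ('a'): repeat (last at 2), move window start to 3
  Position 5 ('a'): window [3,5] length 3
  Position 6 ('a'): repeat (last at 5), move window start to 6
  Position 6 ('a'): window [6,6] length 1
  Position 7 ('b'): window [6,7] length 2
  Position 8 ('b'): repeat (last at 7), move window start to 8
  Position 8 ('b'): window [8,8] length 1
  Position 9 ('g'): window [8,9] length 2
Longest substring with no repeats: "hdaf" with length 4

4


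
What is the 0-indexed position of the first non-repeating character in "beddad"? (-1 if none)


Input: beddad
Character frequencies:
  'a': 1
  'b': 1
  'd': 3
  'e': 1
Scanning left to right for freq == 1:
  Position 0 ('b'): unique! => answer = 0

0


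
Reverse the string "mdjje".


Input: mdjje
Reading characters right to left:
  Position 4: 'e'
  Position 3: 'j'
  Position 2: 'j'
  Position 1: 'd'
  Position 0: 'm'
Reversed: ejjdm

ejjdm


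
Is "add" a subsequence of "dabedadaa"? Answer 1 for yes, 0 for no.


Check if "add" is a subsequence of "dabedadaa"
Greedy scan:
  Position 0 ('d'): no match needed
  Position 1 ('a'): matches sub[0] = 'a'
  Position 2 ('b'): no match needed
  Position 3 ('e'): no match needed
  Position 4 ('d'): matches sub[1] = 'd'
  Position 5 ('a'): no match needed
  Position 6 ('d'): matches sub[2] = 'd'
  Position 7 ('a'): no match needed
  Position 8 ('a'): no match needed
All 3 characters matched => is a subsequence

1


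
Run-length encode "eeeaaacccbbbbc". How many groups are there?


Input: eeeaaacccbbbbc
Scanning for consecutive runs:
  Group 1: 'e' x 3 (positions 0-2)
  Group 2: 'a' x 3 (positions 3-5)
  Group 3: 'c' x 3 (positions 6-8)
  Group 4: 'b' x 4 (positions 9-12)
  Group 5: 'c' x 1 (positions 13-13)
Total groups: 5

5
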